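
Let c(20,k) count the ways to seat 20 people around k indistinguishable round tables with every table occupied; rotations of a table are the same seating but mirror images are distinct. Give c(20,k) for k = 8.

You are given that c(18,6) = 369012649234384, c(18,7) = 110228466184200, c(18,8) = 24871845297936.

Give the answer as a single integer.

i=19: T(19,7)=369012649234384+18·110228466184200=2353125040549984 | T(19,8)=110228466184200+18·24871845297936=557921681547048
i=20: T(20,8)=2353125040549984+19·557921681547048=12953636989943896
Read c(20,8) = 12953636989943896.

12953636989943896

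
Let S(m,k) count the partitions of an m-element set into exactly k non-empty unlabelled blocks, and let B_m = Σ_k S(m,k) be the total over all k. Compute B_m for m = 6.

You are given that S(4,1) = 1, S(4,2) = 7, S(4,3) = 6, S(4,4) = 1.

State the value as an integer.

r5: T_5,1=1×1+0=1; T_5,2=2×7+1=15; T_5,3=3×6+7=25; T_5,4=4×1+6=10; T_5,5=5×0+1=1
r6: T_6,1=1×1+0=1; T_6,2=2×15+1=31; T_6,3=3×25+15=90; T_6,4=4×10+25=65; T_6,5=5×1+10=15; T_6,6=6×0+1=1
B_6 = ΣS(6,k) = 1+31+90+65+15+1 = 203

203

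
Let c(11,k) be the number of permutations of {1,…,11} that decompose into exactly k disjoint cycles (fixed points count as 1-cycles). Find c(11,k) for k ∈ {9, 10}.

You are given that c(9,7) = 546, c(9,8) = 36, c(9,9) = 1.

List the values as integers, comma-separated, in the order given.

[10] T[10,8]:9*36+546=870 · T[10,9]:9*1+36=45 · T[10,10]:9*0+1=1
[11] T[11,9]:10*45+870=1320 · T[11,10]:10*1+45=55
Read c(11,9) = 1320, c(11,10) = 55.

1320, 55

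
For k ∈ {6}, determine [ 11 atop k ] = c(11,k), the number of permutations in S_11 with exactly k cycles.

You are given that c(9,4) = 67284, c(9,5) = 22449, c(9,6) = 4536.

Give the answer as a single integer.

i=10: T(10,5)=67284+9·22449=269325 | T(10,6)=22449+9·4536=63273
i=11: T(11,6)=269325+10·63273=902055
Read c(11,6) = 902055.

902055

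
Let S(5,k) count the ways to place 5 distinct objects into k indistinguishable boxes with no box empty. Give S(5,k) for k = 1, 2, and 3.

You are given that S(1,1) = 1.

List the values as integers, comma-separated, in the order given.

1, 15, 25

i=2: T(2,1)=0+1·1=1 | T(2,2)=1+2·0=1
i=3: T(3,1)=0+1·1=1 | T(3,2)=1+2·1=3 | T(3,3)=1+3·0=1
i=4: T(4,1)=0+1·1=1 | T(4,2)=1+2·3=7 | T(4,3)=3+3·1=6
i=5: T(5,1)=0+1·1=1 | T(5,2)=1+2·7=15 | T(5,3)=7+3·6=25
Read S(5,1) = 1, S(5,2) = 15, S(5,3) = 25.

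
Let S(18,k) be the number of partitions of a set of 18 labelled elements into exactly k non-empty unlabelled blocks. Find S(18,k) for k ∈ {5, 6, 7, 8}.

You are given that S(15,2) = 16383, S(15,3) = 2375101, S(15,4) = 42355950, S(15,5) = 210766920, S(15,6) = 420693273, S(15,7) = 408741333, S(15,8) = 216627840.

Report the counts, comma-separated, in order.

28958095545, 110687251039, 197462483400, 189036065010

row 16: T[16][3]=3·2375101+16383=7141686  T[16][4]=4·42355950+2375101=171798901  T[16][5]=5·210766920+42355950=1096190550  T[16][6]=6·420693273+210766920=2734926558  T[16][7]=7·408741333+420693273=3281882604  T[16][8]=8·216627840+408741333=2141764053
row 17: T[17][4]=4·171798901+7141686=694337290  T[17][5]=5·1096190550+171798901=5652751651  T[17][6]=6·2734926558+1096190550=17505749898  T[17][7]=7·3281882604+2734926558=25708104786  T[17][8]=8·2141764053+3281882604=20415995028
row 18: T[18][5]=5·5652751651+694337290=28958095545  T[18][6]=6·17505749898+5652751651=110687251039  T[18][7]=7·25708104786+17505749898=197462483400  T[18][8]=8·20415995028+25708104786=189036065010
Read S(18,5) = 28958095545, S(18,6) = 110687251039, S(18,7) = 197462483400, S(18,8) = 189036065010.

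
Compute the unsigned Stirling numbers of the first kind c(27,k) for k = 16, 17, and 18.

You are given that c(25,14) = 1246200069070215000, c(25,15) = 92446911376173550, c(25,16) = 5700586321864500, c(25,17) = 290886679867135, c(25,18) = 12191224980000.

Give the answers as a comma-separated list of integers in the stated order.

9666373658466991050, 572253155704900800, 28460103232088385

@26  (26,15):92446911376173550·25+1246200069070215000→3557372853474553750, (26,16):5700586321864500·25+92446911376173550→234961569422786050, (26,17):290886679867135·25+5700586321864500→12972753318542875, (26,18):12191224980000·25+290886679867135→595667304367135
@27  (27,16):234961569422786050·26+3557372853474553750→9666373658466991050, (27,17):12972753318542875·26+234961569422786050→572253155704900800, (27,18):595667304367135·26+12972753318542875→28460103232088385
Read c(27,16) = 9666373658466991050, c(27,17) = 572253155704900800, c(27,18) = 28460103232088385.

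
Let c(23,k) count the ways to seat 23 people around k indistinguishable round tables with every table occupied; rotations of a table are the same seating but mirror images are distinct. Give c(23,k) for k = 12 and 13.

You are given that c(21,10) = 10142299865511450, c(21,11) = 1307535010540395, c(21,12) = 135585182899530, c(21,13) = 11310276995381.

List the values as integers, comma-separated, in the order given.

r22: T_22,11=21×1307535010540395+10142299865511450=37600535086859745; T_22,12=21×135585182899530+1307535010540395=4154823851430525; T_22,13=21×11310276995381+135585182899530=373100999802531
r23: T_23,12=22×4154823851430525+37600535086859745=129006659818331295; T_23,13=22×373100999802531+4154823851430525=12363045847086207
Read c(23,12) = 129006659818331295, c(23,13) = 12363045847086207.

129006659818331295, 12363045847086207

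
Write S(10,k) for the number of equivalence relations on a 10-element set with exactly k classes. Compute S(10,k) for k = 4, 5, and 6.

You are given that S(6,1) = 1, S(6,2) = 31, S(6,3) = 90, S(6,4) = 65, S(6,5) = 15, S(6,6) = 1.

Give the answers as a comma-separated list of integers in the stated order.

34105, 42525, 22827

r7: T_7,1=1×1+0=1; T_7,2=2×31+1=63; T_7,3=3×90+31=301; T_7,4=4×65+90=350; T_7,5=5×15+65=140; T_7,6=6×1+15=21
r8: T_8,2=2×63+1=127; T_8,3=3×301+63=966; T_8,4=4×350+301=1701; T_8,5=5×140+350=1050; T_8,6=6×21+140=266
r9: T_9,3=3×966+127=3025; T_9,4=4×1701+966=7770; T_9,5=5×1050+1701=6951; T_9,6=6×266+1050=2646
r10: T_10,4=4×7770+3025=34105; T_10,5=5×6951+7770=42525; T_10,6=6×2646+6951=22827
Read S(10,4) = 34105, S(10,5) = 42525, S(10,6) = 22827.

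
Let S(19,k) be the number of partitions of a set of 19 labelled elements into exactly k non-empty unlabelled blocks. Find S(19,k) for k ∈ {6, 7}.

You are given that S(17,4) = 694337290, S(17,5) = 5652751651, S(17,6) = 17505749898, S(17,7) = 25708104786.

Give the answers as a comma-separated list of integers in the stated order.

[18] T[18,5]:5*5652751651+694337290=28958095545 · T[18,6]:6*17505749898+5652751651=110687251039 · T[18,7]:7*25708104786+17505749898=197462483400
[19] T[19,6]:6*110687251039+28958095545=693081601779 · T[19,7]:7*197462483400+110687251039=1492924634839
Read S(19,6) = 693081601779, S(19,7) = 1492924634839.

693081601779, 1492924634839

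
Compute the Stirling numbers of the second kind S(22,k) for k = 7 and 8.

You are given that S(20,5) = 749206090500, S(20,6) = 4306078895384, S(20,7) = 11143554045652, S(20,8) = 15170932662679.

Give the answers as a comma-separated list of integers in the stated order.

602762379967440, 1142399079991620

i=21: T(21,6)=749206090500+6·4306078895384=26585679462804 | T(21,7)=4306078895384+7·11143554045652=82310957214948 | T(21,8)=11143554045652+8·15170932662679=132511015347084
i=22: T(22,7)=26585679462804+7·82310957214948=602762379967440 | T(22,8)=82310957214948+8·132511015347084=1142399079991620
Read S(22,7) = 602762379967440, S(22,8) = 1142399079991620.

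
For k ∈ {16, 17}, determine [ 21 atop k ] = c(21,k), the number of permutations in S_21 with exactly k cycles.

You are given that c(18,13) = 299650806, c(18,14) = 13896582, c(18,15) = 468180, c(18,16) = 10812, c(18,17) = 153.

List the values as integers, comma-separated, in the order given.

1672280820, 53327946

r19: T_19,14=18×13896582+299650806=549789282; T_19,15=18×468180+13896582=22323822; T_19,16=18×10812+468180=662796; T_19,17=18×153+10812=13566
r20: T_20,15=19×22323822+549789282=973941900; T_20,16=19×662796+22323822=34916946; T_20,17=19×13566+662796=920550
r21: T_21,16=20×34916946+973941900=1672280820; T_21,17=20×920550+34916946=53327946
Read c(21,16) = 1672280820, c(21,17) = 53327946.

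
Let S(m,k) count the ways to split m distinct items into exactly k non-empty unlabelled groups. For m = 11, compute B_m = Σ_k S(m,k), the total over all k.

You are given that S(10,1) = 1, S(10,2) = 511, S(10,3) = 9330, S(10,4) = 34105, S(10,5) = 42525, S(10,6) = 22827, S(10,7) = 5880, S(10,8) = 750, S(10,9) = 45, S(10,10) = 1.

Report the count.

[11] T[11,1]:1*1+0=1 · T[11,2]:2*511+1=1023 · T[11,3]:3*9330+511=28501 · T[11,4]:4*34105+9330=145750 · T[11,5]:5*42525+34105=246730 · T[11,6]:6*22827+42525=179487 · T[11,7]:7*5880+22827=63987 · T[11,8]:8*750+5880=11880 · T[11,9]:9*45+750=1155 · T[11,10]:10*1+45=55 · T[11,11]:11*0+1=1
B_11 = ΣS(11,k) = 1+1023+28501+145750+246730+179487+63987+11880+1155+55+1 = 678570

678570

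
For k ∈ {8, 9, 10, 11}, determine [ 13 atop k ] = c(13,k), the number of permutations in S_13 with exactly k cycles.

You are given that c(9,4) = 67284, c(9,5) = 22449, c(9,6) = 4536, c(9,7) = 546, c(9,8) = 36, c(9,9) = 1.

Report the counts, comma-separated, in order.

[10] T[10,5]:9*22449+67284=269325 · T[10,6]:9*4536+22449=63273 · T[10,7]:9*546+4536=9450 · T[10,8]:9*36+546=870 · T[10,9]:9*1+36=45 · T[10,10]:9*0+1=1
[11] T[11,6]:10*63273+269325=902055 · T[11,7]:10*9450+63273=157773 · T[11,8]:10*870+9450=18150 · T[11,9]:10*45+870=1320 · T[11,10]:10*1+45=55 · T[11,11]:10*0+1=1
[12] T[12,7]:11*157773+902055=2637558 · T[12,8]:11*18150+157773=357423 · T[12,9]:11*1320+18150=32670 · T[12,10]:11*55+1320=1925 · T[12,11]:11*1+55=66
[13] T[13,8]:12*357423+2637558=6926634 · T[13,9]:12*32670+357423=749463 · T[13,10]:12*1925+32670=55770 · T[13,11]:12*66+1925=2717
Read c(13,8) = 6926634, c(13,9) = 749463, c(13,10) = 55770, c(13,11) = 2717.

6926634, 749463, 55770, 2717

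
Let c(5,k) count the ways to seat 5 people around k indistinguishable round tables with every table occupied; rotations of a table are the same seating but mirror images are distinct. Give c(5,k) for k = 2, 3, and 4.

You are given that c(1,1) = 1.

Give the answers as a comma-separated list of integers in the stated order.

50, 35, 10

i=2: T(2,1)=0+1·1=1 | T(2,2)=1+1·0=1
i=3: T(3,1)=0+2·1=2 | T(3,2)=1+2·1=3 | T(3,3)=1+2·0=1
i=4: T(4,1)=0+3·2=6 | T(4,2)=2+3·3=11 | T(4,3)=3+3·1=6 | T(4,4)=1+3·0=1
i=5: T(5,2)=6+4·11=50 | T(5,3)=11+4·6=35 | T(5,4)=6+4·1=10
Read c(5,2) = 50, c(5,3) = 35, c(5,4) = 10.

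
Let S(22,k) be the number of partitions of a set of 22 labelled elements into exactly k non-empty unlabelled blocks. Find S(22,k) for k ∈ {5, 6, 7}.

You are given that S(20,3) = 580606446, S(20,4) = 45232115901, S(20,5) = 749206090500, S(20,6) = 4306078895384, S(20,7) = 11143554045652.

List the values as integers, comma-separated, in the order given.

19137821912055, 163305339345225, 602762379967440

[21] T[21,4]:4*45232115901+580606446=181509070050 · T[21,5]:5*749206090500+45232115901=3791262568401 · T[21,6]:6*4306078895384+749206090500=26585679462804 · T[21,7]:7*11143554045652+4306078895384=82310957214948
[22] T[22,5]:5*3791262568401+181509070050=19137821912055 · T[22,6]:6*26585679462804+3791262568401=163305339345225 · T[22,7]:7*82310957214948+26585679462804=602762379967440
Read S(22,5) = 19137821912055, S(22,6) = 163305339345225, S(22,7) = 602762379967440.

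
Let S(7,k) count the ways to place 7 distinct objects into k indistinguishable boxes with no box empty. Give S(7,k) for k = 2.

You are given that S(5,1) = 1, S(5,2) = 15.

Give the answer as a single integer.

[6] T[6,1]:1*1+0=1 · T[6,2]:2*15+1=31
[7] T[7,2]:2*31+1=63
Read S(7,2) = 63.

63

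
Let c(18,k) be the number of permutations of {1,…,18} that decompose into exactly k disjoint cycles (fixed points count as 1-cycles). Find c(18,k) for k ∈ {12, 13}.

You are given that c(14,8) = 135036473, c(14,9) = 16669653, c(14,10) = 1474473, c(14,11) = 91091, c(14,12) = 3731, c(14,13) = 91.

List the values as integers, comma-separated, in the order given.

@15  (15,9):16669653·14+135036473→368411615, (15,10):1474473·14+16669653→37312275, (15,11):91091·14+1474473→2749747, (15,12):3731·14+91091→143325, (15,13):91·14+3731→5005
@16  (16,10):37312275·15+368411615→928095740, (16,11):2749747·15+37312275→78558480, (16,12):143325·15+2749747→4899622, (16,13):5005·15+143325→218400
@17  (17,11):78558480·16+928095740→2185031420, (17,12):4899622·16+78558480→156952432, (17,13):218400·16+4899622→8394022
@18  (18,12):156952432·17+2185031420→4853222764, (18,13):8394022·17+156952432→299650806
Read c(18,12) = 4853222764, c(18,13) = 299650806.

4853222764, 299650806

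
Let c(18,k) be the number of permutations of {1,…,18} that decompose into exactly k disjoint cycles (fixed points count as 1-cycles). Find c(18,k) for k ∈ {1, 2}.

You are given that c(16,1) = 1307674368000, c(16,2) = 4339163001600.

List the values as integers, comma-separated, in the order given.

r17: T_17,1=16×1307674368000+0=20922789888000; T_17,2=16×4339163001600+1307674368000=70734282393600
r18: T_18,1=17×20922789888000+0=355687428096000; T_18,2=17×70734282393600+20922789888000=1223405590579200
Read c(18,1) = 355687428096000, c(18,2) = 1223405590579200.

355687428096000, 1223405590579200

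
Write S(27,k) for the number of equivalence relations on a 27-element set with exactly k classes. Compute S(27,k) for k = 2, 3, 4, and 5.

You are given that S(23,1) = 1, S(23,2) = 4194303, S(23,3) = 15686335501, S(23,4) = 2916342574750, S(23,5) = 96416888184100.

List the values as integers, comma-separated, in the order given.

67108863, 1270865805301, 749329038535350, 61338207158409090

i=24: T(24,1)=0+1·1=1 | T(24,2)=1+2·4194303=8388607 | T(24,3)=4194303+3·15686335501=47063200806 | T(24,4)=15686335501+4·2916342574750=11681056634501 | T(24,5)=2916342574750+5·96416888184100=485000783495250
i=25: T(25,1)=0+1·1=1 | T(25,2)=1+2·8388607=16777215 | T(25,3)=8388607+3·47063200806=141197991025 | T(25,4)=47063200806+4·11681056634501=46771289738810 | T(25,5)=11681056634501+5·485000783495250=2436684974110751
i=26: T(26,1)=0+1·1=1 | T(26,2)=1+2·16777215=33554431 | T(26,3)=16777215+3·141197991025=423610750290 | T(26,4)=141197991025+4·46771289738810=187226356946265 | T(26,5)=46771289738810+5·2436684974110751=12230196160292565
i=27: T(27,2)=1+2·33554431=67108863 | T(27,3)=33554431+3·423610750290=1270865805301 | T(27,4)=423610750290+4·187226356946265=749329038535350 | T(27,5)=187226356946265+5·12230196160292565=61338207158409090
Read S(27,2) = 67108863, S(27,3) = 1270865805301, S(27,4) = 749329038535350, S(27,5) = 61338207158409090.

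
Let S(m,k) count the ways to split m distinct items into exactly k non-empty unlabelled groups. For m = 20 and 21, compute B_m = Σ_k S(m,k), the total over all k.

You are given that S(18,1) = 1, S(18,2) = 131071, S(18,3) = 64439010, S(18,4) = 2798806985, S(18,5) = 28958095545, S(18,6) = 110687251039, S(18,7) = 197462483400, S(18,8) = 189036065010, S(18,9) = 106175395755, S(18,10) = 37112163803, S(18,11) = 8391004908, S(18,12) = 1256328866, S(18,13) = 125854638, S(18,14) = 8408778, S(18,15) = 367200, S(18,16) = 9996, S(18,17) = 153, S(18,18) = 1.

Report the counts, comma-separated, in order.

r19: T_19,1=1×1+0=1; T_19,2=2×131071+1=262143; T_19,3=3×64439010+131071=193448101; T_19,4=4×2798806985+64439010=11259666950; T_19,5=5×28958095545+2798806985=147589284710; T_19,6=6×110687251039+28958095545=693081601779; T_19,7=7×197462483400+110687251039=1492924634839; T_19,8=8×189036065010+197462483400=1709751003480; T_19,9=9×106175395755+189036065010=1144614626805; T_19,10=10×37112163803+106175395755=477297033785; T_19,11=11×8391004908+37112163803=129413217791; T_19,12=12×1256328866+8391004908=23466951300; T_19,13=13×125854638+1256328866=2892439160; T_19,14=14×8408778+125854638=243577530; T_19,15=15×367200+8408778=13916778; T_19,16=16×9996+367200=527136; T_19,17=17×153+9996=12597; T_19,18=18×1+153=171; T_19,19=19×0+1=1
r20: T_20,1=1×1+0=1; T_20,2=2×262143+1=524287; T_20,3=3×193448101+262143=580606446; T_20,4=4×11259666950+193448101=45232115901; T_20,5=5×147589284710+11259666950=749206090500; T_20,6=6×693081601779+147589284710=4306078895384; T_20,7=7×1492924634839+693081601779=11143554045652; T_20,8=8×1709751003480+1492924634839=15170932662679; T_20,9=9×1144614626805+1709751003480=12011282644725; T_20,10=10×477297033785+1144614626805=5917584964655; T_20,11=11×129413217791+477297033785=1900842429486; T_20,12=12×23466951300+129413217791=411016633391; T_20,13=13×2892439160+23466951300=61068660380; T_20,14=14×243577530+2892439160=6302524580; T_20,15=15×13916778+243577530=452329200; T_20,16=16×527136+13916778=22350954; T_20,17=17×12597+527136=741285; T_20,18=18×171+12597=15675; T_20,19=19×1+171=190; T_20,20=20×0+1=1
r21: T_21,1=1×1+0=1; T_21,2=2×524287+1=1048575; T_21,3=3×580606446+524287=1742343625; T_21,4=4×45232115901+580606446=181509070050; T_21,5=5×749206090500+45232115901=3791262568401; T_21,6=6×4306078895384+749206090500=26585679462804; T_21,7=7×11143554045652+4306078895384=82310957214948; T_21,8=8×15170932662679+11143554045652=132511015347084; T_21,9=9×12011282644725+15170932662679=123272476465204; T_21,10=10×5917584964655+12011282644725=71187132291275; T_21,11=11×1900842429486+5917584964655=26826851689001; T_21,12=12×411016633391+1900842429486=6833042030178; T_21,13=13×61068660380+411016633391=1204909218331; T_21,14=14×6302524580+61068660380=149304004500; T_21,15=15×452329200+6302524580=13087462580; T_21,16=16×22350954+452329200=809944464; T_21,17=17×741285+22350954=34952799; T_21,18=18×15675+741285=1023435; T_21,19=19×190+15675=19285; T_21,20=20×1+190=210; T_21,21=21×0+1=1
B_20 = ΣS(20,k) = 1+524287+580606446+45232115901+749206090500+4306078895384+11143554045652+15170932662679+12011282644725+5917584964655+1900842429486+411016633391+61068660380+6302524580+452329200+22350954+741285+15675+190+1 = 51724158235372
B_21 = ΣS(21,k) = 1+1048575+1742343625+181509070050+3791262568401+26585679462804+82310957214948+132511015347084+123272476465204+71187132291275+26826851689001+6833042030178+1204909218331+149304004500+13087462580+809944464+34952799+1023435+19285+210+1 = 474869816156751

51724158235372, 474869816156751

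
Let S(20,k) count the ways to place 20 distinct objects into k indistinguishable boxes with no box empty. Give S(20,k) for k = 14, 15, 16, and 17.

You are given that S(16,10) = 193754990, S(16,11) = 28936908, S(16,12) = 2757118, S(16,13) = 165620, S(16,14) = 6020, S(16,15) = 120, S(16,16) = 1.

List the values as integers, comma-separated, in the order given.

6302524580, 452329200, 22350954, 741285

r17: T_17,11=11×28936908+193754990=512060978; T_17,12=12×2757118+28936908=62022324; T_17,13=13×165620+2757118=4910178; T_17,14=14×6020+165620=249900; T_17,15=15×120+6020=7820; T_17,16=16×1+120=136; T_17,17=17×0+1=1
r18: T_18,12=12×62022324+512060978=1256328866; T_18,13=13×4910178+62022324=125854638; T_18,14=14×249900+4910178=8408778; T_18,15=15×7820+249900=367200; T_18,16=16×136+7820=9996; T_18,17=17×1+136=153
r19: T_19,13=13×125854638+1256328866=2892439160; T_19,14=14×8408778+125854638=243577530; T_19,15=15×367200+8408778=13916778; T_19,16=16×9996+367200=527136; T_19,17=17×153+9996=12597
r20: T_20,14=14×243577530+2892439160=6302524580; T_20,15=15×13916778+243577530=452329200; T_20,16=16×527136+13916778=22350954; T_20,17=17×12597+527136=741285
Read S(20,14) = 6302524580, S(20,15) = 452329200, S(20,16) = 22350954, S(20,17) = 741285.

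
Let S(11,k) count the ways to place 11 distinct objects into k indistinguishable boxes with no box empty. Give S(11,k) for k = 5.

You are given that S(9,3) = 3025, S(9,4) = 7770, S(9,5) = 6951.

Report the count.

246730

i=10: T(10,4)=3025+4·7770=34105 | T(10,5)=7770+5·6951=42525
i=11: T(11,5)=34105+5·42525=246730
Read S(11,5) = 246730.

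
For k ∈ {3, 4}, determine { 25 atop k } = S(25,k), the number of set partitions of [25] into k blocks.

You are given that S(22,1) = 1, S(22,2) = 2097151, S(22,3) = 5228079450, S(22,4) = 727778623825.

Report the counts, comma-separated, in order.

141197991025, 46771289738810

row 23: T[23][1]=1·1+0=1  T[23][2]=2·2097151+1=4194303  T[23][3]=3·5228079450+2097151=15686335501  T[23][4]=4·727778623825+5228079450=2916342574750
row 24: T[24][2]=2·4194303+1=8388607  T[24][3]=3·15686335501+4194303=47063200806  T[24][4]=4·2916342574750+15686335501=11681056634501
row 25: T[25][3]=3·47063200806+8388607=141197991025  T[25][4]=4·11681056634501+47063200806=46771289738810
Read S(25,3) = 141197991025, S(25,4) = 46771289738810.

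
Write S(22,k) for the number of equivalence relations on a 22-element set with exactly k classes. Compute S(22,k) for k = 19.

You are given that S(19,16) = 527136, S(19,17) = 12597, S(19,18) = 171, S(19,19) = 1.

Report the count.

1389850

r20: T_20,17=17×12597+527136=741285; T_20,18=18×171+12597=15675; T_20,19=19×1+171=190
r21: T_21,18=18×15675+741285=1023435; T_21,19=19×190+15675=19285
r22: T_22,19=19×19285+1023435=1389850
Read S(22,19) = 1389850.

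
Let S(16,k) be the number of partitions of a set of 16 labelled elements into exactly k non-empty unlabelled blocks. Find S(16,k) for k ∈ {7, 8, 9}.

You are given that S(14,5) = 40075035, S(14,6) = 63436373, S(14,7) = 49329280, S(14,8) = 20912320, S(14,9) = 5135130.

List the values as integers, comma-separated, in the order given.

3281882604, 2141764053, 820784250

@15  (15,6):63436373·6+40075035→420693273, (15,7):49329280·7+63436373→408741333, (15,8):20912320·8+49329280→216627840, (15,9):5135130·9+20912320→67128490
@16  (16,7):408741333·7+420693273→3281882604, (16,8):216627840·8+408741333→2141764053, (16,9):67128490·9+216627840→820784250
Read S(16,7) = 3281882604, S(16,8) = 2141764053, S(16,9) = 820784250.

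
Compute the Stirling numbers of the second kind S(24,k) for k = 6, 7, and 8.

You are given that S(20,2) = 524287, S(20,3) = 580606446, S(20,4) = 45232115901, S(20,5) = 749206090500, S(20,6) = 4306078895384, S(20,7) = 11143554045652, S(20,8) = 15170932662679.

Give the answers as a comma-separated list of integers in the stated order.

6090236036084530, 31677463851804540, 82318282158320505

@21  (21,3):580606446·3+524287→1742343625, (21,4):45232115901·4+580606446→181509070050, (21,5):749206090500·5+45232115901→3791262568401, (21,6):4306078895384·6+749206090500→26585679462804, (21,7):11143554045652·7+4306078895384→82310957214948, (21,8):15170932662679·8+11143554045652→132511015347084
@22  (22,4):181509070050·4+1742343625→727778623825, (22,5):3791262568401·5+181509070050→19137821912055, (22,6):26585679462804·6+3791262568401→163305339345225, (22,7):82310957214948·7+26585679462804→602762379967440, (22,8):132511015347084·8+82310957214948→1142399079991620
@23  (23,5):19137821912055·5+727778623825→96416888184100, (23,6):163305339345225·6+19137821912055→998969857983405, (23,7):602762379967440·7+163305339345225→4382641999117305, (23,8):1142399079991620·8+602762379967440→9741955019900400
@24  (24,6):998969857983405·6+96416888184100→6090236036084530, (24,7):4382641999117305·7+998969857983405→31677463851804540, (24,8):9741955019900400·8+4382641999117305→82318282158320505
Read S(24,6) = 6090236036084530, S(24,7) = 31677463851804540, S(24,8) = 82318282158320505.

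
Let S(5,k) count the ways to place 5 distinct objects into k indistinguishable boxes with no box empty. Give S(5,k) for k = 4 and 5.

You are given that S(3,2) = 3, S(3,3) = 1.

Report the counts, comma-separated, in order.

[4] T[4,3]:3*1+3=6 · T[4,4]:4*0+1=1
[5] T[5,4]:4*1+6=10 · T[5,5]:5*0+1=1
Read S(5,4) = 10, S(5,5) = 1.

10, 1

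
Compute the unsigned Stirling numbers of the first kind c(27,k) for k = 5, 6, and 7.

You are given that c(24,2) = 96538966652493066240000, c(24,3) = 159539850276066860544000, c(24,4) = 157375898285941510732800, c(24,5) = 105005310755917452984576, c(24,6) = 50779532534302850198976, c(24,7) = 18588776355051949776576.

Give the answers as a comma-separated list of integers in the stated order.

1945067308917524165279692800, 1000903392113435450162625024, 393178529313073708272042624

row 25: T[25][3]=24·159539850276066860544000+96538966652493066240000=3925495373278097719296000  T[25][4]=24·157375898285941510732800+159539850276066860544000=3936561409138663118131200  T[25][5]=24·105005310755917452984576+157375898285941510732800=2677503356427960382362624  T[25][6]=24·50779532534302850198976+105005310755917452984576=1323714091579185857760000  T[25][7]=24·18588776355051949776576+50779532534302850198976=496910165055549644836800
row 26: T[26][4]=25·3936561409138663118131200+3925495373278097719296000=102339530601744675672576000  T[26][5]=25·2677503356427960382362624+3936561409138663118131200=70874145319837672677196800  T[26][6]=25·1323714091579185857760000+2677503356427960382362624=35770355645907606826362624  T[26][7]=25·496910165055549644836800+1323714091579185857760000=13746468217967926978680000
row 27: T[27][5]=26·70874145319837672677196800+102339530601744675672576000=1945067308917524165279692800  T[27][6]=26·35770355645907606826362624+70874145319837672677196800=1000903392113435450162625024  T[27][7]=26·13746468217967926978680000+35770355645907606826362624=393178529313073708272042624
Read c(27,5) = 1945067308917524165279692800, c(27,6) = 1000903392113435450162625024, c(27,7) = 393178529313073708272042624.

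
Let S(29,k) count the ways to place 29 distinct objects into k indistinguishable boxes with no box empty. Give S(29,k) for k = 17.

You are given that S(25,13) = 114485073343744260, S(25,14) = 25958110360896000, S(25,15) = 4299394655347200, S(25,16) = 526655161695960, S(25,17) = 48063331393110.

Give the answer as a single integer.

[26] T[26,14]:14*25958110360896000+114485073343744260=477898618396288260 · T[26,15]:15*4299394655347200+25958110360896000=90449030191104000 · T[26,16]:16*526655161695960+4299394655347200=12725877242482560 · T[26,17]:17*48063331393110+526655161695960=1343731795378830
[27] T[27,15]:15*90449030191104000+477898618396288260=1834634071262848260 · T[27,16]:16*12725877242482560+90449030191104000=294063066070824960 · T[27,17]:17*1343731795378830+12725877242482560=35569317763922670
[28] T[28,16]:16*294063066070824960+1834634071262848260=6539643128396047620 · T[28,17]:17*35569317763922670+294063066070824960=898741468057510350
[29] T[29,17]:17*898741468057510350+6539643128396047620=21818248085373723570
Read S(29,17) = 21818248085373723570.

21818248085373723570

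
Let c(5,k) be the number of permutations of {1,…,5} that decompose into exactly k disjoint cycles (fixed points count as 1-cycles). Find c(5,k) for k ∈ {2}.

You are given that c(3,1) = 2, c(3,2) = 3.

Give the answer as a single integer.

@4  (4,1):2·3+0→6, (4,2):3·3+2→11
@5  (5,2):11·4+6→50
Read c(5,2) = 50.

50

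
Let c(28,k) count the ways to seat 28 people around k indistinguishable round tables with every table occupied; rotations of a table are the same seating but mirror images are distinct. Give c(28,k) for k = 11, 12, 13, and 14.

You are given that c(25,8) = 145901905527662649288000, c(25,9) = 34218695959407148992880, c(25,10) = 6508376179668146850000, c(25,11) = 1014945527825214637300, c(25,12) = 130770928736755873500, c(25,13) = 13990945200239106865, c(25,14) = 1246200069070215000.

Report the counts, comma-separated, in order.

33819732719881270820297640, 4894196422205298253024980, 596287888163635369624650, 61445535102359115635655

row 26: T[26][9]=25·34218695959407148992880+145901905527662649288000=1001369304512841374110000  T[26][10]=25·6508376179668146850000+34218695959407148992880=196928100451110820242880  T[26][11]=25·1014945527825214637300+6508376179668146850000=31882014375298512782500  T[26][12]=25·130770928736755873500+1014945527825214637300=4284218746244111474800  T[26][13]=25·13990945200239106865+130770928736755873500=480544558742733545125  T[26][14]=25·1246200069070215000+13990945200239106865=45145946926994481865
row 27: T[27][10]=26·196928100451110820242880+1001369304512841374110000=6121499916241722700424880  T[27][11]=26·31882014375298512782500+196928100451110820242880=1025860474208872152587880  T[27][12]=26·4284218746244111474800+31882014375298512782500=143271701777645411127300  T[27][13]=26·480544558742733545125+4284218746244111474800=16778377273555183648050  T[27][14]=26·45145946926994481865+480544558742733545125=1654339178844590073615
row 28: T[28][11]=27·1025860474208872152587880+6121499916241722700424880=33819732719881270820297640  T[28][12]=27·143271701777645411127300+1025860474208872152587880=4894196422205298253024980  T[28][13]=27·16778377273555183648050+143271701777645411127300=596287888163635369624650  T[28][14]=27·1654339178844590073615+16778377273555183648050=61445535102359115635655
Read c(28,11) = 33819732719881270820297640, c(28,12) = 4894196422205298253024980, c(28,13) = 596287888163635369624650, c(28,14) = 61445535102359115635655.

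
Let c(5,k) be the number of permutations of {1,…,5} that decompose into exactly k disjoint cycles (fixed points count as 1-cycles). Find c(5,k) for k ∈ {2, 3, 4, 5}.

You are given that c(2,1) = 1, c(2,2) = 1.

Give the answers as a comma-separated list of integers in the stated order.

@3  (3,1):1·2+0→2, (3,2):1·2+1→3, (3,3):0·2+1→1
@4  (4,1):2·3+0→6, (4,2):3·3+2→11, (4,3):1·3+3→6, (4,4):0·3+1→1
@5  (5,2):11·4+6→50, (5,3):6·4+11→35, (5,4):1·4+6→10, (5,5):0·4+1→1
Read c(5,2) = 50, c(5,3) = 35, c(5,4) = 10, c(5,5) = 1.

50, 35, 10, 1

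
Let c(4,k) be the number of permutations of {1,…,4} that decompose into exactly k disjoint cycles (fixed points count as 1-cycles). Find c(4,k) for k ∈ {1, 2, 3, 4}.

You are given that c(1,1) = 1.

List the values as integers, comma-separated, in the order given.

[2] T[2,1]:1*1+0=1 · T[2,2]:1*0+1=1
[3] T[3,1]:2*1+0=2 · T[3,2]:2*1+1=3 · T[3,3]:2*0+1=1
[4] T[4,1]:3*2+0=6 · T[4,2]:3*3+2=11 · T[4,3]:3*1+3=6 · T[4,4]:3*0+1=1
Read c(4,1) = 6, c(4,2) = 11, c(4,3) = 6, c(4,4) = 1.

6, 11, 6, 1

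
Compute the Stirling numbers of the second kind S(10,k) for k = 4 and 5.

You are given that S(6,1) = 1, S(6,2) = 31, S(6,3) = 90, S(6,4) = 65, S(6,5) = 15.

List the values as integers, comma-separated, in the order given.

i=7: T(7,1)=0+1·1=1 | T(7,2)=1+2·31=63 | T(7,3)=31+3·90=301 | T(7,4)=90+4·65=350 | T(7,5)=65+5·15=140
i=8: T(8,2)=1+2·63=127 | T(8,3)=63+3·301=966 | T(8,4)=301+4·350=1701 | T(8,5)=350+5·140=1050
i=9: T(9,3)=127+3·966=3025 | T(9,4)=966+4·1701=7770 | T(9,5)=1701+5·1050=6951
i=10: T(10,4)=3025+4·7770=34105 | T(10,5)=7770+5·6951=42525
Read S(10,4) = 34105, S(10,5) = 42525.

34105, 42525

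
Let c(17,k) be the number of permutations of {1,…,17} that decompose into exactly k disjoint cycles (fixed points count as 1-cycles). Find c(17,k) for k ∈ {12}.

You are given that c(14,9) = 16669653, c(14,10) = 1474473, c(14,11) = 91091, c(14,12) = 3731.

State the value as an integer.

156952432

i=15: T(15,10)=16669653+14·1474473=37312275 | T(15,11)=1474473+14·91091=2749747 | T(15,12)=91091+14·3731=143325
i=16: T(16,11)=37312275+15·2749747=78558480 | T(16,12)=2749747+15·143325=4899622
i=17: T(17,12)=78558480+16·4899622=156952432
Read c(17,12) = 156952432.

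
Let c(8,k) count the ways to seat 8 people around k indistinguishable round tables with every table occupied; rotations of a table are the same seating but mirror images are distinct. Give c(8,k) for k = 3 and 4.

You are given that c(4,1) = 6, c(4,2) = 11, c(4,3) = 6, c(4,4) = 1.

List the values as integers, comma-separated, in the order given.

13132, 6769

[5] T[5,1]:4*6+0=24 · T[5,2]:4*11+6=50 · T[5,3]:4*6+11=35 · T[5,4]:4*1+6=10
[6] T[6,1]:5*24+0=120 · T[6,2]:5*50+24=274 · T[6,3]:5*35+50=225 · T[6,4]:5*10+35=85
[7] T[7,2]:6*274+120=1764 · T[7,3]:6*225+274=1624 · T[7,4]:6*85+225=735
[8] T[8,3]:7*1624+1764=13132 · T[8,4]:7*735+1624=6769
Read c(8,3) = 13132, c(8,4) = 6769.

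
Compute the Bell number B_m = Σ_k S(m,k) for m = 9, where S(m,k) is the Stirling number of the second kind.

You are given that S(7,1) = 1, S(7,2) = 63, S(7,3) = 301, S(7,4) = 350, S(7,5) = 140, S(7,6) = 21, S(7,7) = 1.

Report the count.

21147

@8  (8,1):1·1+0→1, (8,2):63·2+1→127, (8,3):301·3+63→966, (8,4):350·4+301→1701, (8,5):140·5+350→1050, (8,6):21·6+140→266, (8,7):1·7+21→28, (8,8):0·8+1→1
@9  (9,1):1·1+0→1, (9,2):127·2+1→255, (9,3):966·3+127→3025, (9,4):1701·4+966→7770, (9,5):1050·5+1701→6951, (9,6):266·6+1050→2646, (9,7):28·7+266→462, (9,8):1·8+28→36, (9,9):0·9+1→1
B_9 = ΣS(9,k) = 1+255+3025+7770+6951+2646+462+36+1 = 21147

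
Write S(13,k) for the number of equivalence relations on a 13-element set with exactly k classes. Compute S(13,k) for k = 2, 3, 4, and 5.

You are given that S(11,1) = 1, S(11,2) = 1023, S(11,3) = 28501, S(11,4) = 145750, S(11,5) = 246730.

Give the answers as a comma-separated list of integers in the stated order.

4095, 261625, 2532530, 7508501

[12] T[12,1]:1*1+0=1 · T[12,2]:2*1023+1=2047 · T[12,3]:3*28501+1023=86526 · T[12,4]:4*145750+28501=611501 · T[12,5]:5*246730+145750=1379400
[13] T[13,2]:2*2047+1=4095 · T[13,3]:3*86526+2047=261625 · T[13,4]:4*611501+86526=2532530 · T[13,5]:5*1379400+611501=7508501
Read S(13,2) = 4095, S(13,3) = 261625, S(13,4) = 2532530, S(13,5) = 7508501.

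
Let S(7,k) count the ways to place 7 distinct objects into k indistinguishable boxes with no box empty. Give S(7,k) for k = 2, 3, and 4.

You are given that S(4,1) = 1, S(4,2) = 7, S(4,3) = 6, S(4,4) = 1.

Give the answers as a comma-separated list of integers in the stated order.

63, 301, 350

[5] T[5,1]:1*1+0=1 · T[5,2]:2*7+1=15 · T[5,3]:3*6+7=25 · T[5,4]:4*1+6=10
[6] T[6,1]:1*1+0=1 · T[6,2]:2*15+1=31 · T[6,3]:3*25+15=90 · T[6,4]:4*10+25=65
[7] T[7,2]:2*31+1=63 · T[7,3]:3*90+31=301 · T[7,4]:4*65+90=350
Read S(7,2) = 63, S(7,3) = 301, S(7,4) = 350.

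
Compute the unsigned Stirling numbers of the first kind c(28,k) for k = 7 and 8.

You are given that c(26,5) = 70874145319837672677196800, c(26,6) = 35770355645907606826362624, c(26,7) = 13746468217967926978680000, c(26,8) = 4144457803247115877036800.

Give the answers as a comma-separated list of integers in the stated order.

[27] T[27,6]:26*35770355645907606826362624+70874145319837672677196800=1000903392113435450162625024 · T[27,7]:26*13746468217967926978680000+35770355645907606826362624=393178529313073708272042624 · T[27,8]:26*4144457803247115877036800+13746468217967926978680000=121502371102392939781636800
[28] T[28,7]:27*393178529313073708272042624+1000903392113435450162625024=11616723683566425573507775872 · T[28,8]:27*121502371102392939781636800+393178529313073708272042624=3673742549077683082376236224
Read c(28,7) = 11616723683566425573507775872, c(28,8) = 3673742549077683082376236224.

11616723683566425573507775872, 3673742549077683082376236224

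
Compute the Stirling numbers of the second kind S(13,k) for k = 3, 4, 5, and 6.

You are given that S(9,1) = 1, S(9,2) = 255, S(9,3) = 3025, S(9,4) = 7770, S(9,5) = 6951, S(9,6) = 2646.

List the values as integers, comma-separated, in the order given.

r10: T_10,1=1×1+0=1; T_10,2=2×255+1=511; T_10,3=3×3025+255=9330; T_10,4=4×7770+3025=34105; T_10,5=5×6951+7770=42525; T_10,6=6×2646+6951=22827
r11: T_11,1=1×1+0=1; T_11,2=2×511+1=1023; T_11,3=3×9330+511=28501; T_11,4=4×34105+9330=145750; T_11,5=5×42525+34105=246730; T_11,6=6×22827+42525=179487
r12: T_12,2=2×1023+1=2047; T_12,3=3×28501+1023=86526; T_12,4=4×145750+28501=611501; T_12,5=5×246730+145750=1379400; T_12,6=6×179487+246730=1323652
r13: T_13,3=3×86526+2047=261625; T_13,4=4×611501+86526=2532530; T_13,5=5×1379400+611501=7508501; T_13,6=6×1323652+1379400=9321312
Read S(13,3) = 261625, S(13,4) = 2532530, S(13,5) = 7508501, S(13,6) = 9321312.

261625, 2532530, 7508501, 9321312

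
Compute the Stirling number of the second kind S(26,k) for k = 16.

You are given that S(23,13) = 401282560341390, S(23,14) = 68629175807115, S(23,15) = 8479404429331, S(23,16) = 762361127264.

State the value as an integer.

12725877242482560

row 24: T[24][14]=14·68629175807115+401282560341390=1362091021641000  T[24][15]=15·8479404429331+68629175807115=195820242247080  T[24][16]=16·762361127264+8479404429331=20677182465555
row 25: T[25][15]=15·195820242247080+1362091021641000=4299394655347200  T[25][16]=16·20677182465555+195820242247080=526655161695960
row 26: T[26][16]=16·526655161695960+4299394655347200=12725877242482560
Read S(26,16) = 12725877242482560.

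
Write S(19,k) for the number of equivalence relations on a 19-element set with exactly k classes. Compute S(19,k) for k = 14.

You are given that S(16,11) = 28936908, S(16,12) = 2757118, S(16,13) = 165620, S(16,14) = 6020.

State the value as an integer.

r17: T_17,12=12×2757118+28936908=62022324; T_17,13=13×165620+2757118=4910178; T_17,14=14×6020+165620=249900
r18: T_18,13=13×4910178+62022324=125854638; T_18,14=14×249900+4910178=8408778
r19: T_19,14=14×8408778+125854638=243577530
Read S(19,14) = 243577530.

243577530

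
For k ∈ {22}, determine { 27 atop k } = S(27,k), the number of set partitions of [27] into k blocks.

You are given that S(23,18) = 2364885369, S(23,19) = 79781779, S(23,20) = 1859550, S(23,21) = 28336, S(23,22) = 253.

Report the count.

15015551265

row 24: T[24][19]=19·79781779+2364885369=3880739170  T[24][20]=20·1859550+79781779=116972779  T[24][21]=21·28336+1859550=2454606  T[24][22]=22·253+28336=33902
row 25: T[25][20]=20·116972779+3880739170=6220194750  T[25][21]=21·2454606+116972779=168519505  T[25][22]=22·33902+2454606=3200450
row 26: T[26][21]=21·168519505+6220194750=9759104355  T[26][22]=22·3200450+168519505=238929405
row 27: T[27][22]=22·238929405+9759104355=15015551265
Read S(27,22) = 15015551265.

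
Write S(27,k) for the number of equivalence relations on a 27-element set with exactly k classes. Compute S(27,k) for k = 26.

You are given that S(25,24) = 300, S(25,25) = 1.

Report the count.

351

i=26: T(26,25)=300+25·1=325 | T(26,26)=1+26·0=1
i=27: T(27,26)=325+26·1=351
Read S(27,26) = 351.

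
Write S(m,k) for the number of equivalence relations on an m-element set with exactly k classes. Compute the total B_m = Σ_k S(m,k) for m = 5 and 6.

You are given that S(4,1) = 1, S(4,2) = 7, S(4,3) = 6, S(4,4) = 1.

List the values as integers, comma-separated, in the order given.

52, 203

r5: T_5,1=1×1+0=1; T_5,2=2×7+1=15; T_5,3=3×6+7=25; T_5,4=4×1+6=10; T_5,5=5×0+1=1
r6: T_6,1=1×1+0=1; T_6,2=2×15+1=31; T_6,3=3×25+15=90; T_6,4=4×10+25=65; T_6,5=5×1+10=15; T_6,6=6×0+1=1
B_5 = ΣS(5,k) = 1+15+25+10+1 = 52
B_6 = ΣS(6,k) = 1+31+90+65+15+1 = 203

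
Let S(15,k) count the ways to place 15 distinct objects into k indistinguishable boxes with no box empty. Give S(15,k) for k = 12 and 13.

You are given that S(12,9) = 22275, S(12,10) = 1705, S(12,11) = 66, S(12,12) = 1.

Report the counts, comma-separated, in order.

106470, 4550

@13  (13,10):1705·10+22275→39325, (13,11):66·11+1705→2431, (13,12):1·12+66→78, (13,13):0·13+1→1
@14  (14,11):2431·11+39325→66066, (14,12):78·12+2431→3367, (14,13):1·13+78→91
@15  (15,12):3367·12+66066→106470, (15,13):91·13+3367→4550
Read S(15,12) = 106470, S(15,13) = 4550.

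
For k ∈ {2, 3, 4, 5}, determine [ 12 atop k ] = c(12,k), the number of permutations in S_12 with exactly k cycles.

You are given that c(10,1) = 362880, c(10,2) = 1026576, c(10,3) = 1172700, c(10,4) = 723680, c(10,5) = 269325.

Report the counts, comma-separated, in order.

[11] T[11,1]:10*362880+0=3628800 · T[11,2]:10*1026576+362880=10628640 · T[11,3]:10*1172700+1026576=12753576 · T[11,4]:10*723680+1172700=8409500 · T[11,5]:10*269325+723680=3416930
[12] T[12,2]:11*10628640+3628800=120543840 · T[12,3]:11*12753576+10628640=150917976 · T[12,4]:11*8409500+12753576=105258076 · T[12,5]:11*3416930+8409500=45995730
Read c(12,2) = 120543840, c(12,3) = 150917976, c(12,4) = 105258076, c(12,5) = 45995730.

120543840, 150917976, 105258076, 45995730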